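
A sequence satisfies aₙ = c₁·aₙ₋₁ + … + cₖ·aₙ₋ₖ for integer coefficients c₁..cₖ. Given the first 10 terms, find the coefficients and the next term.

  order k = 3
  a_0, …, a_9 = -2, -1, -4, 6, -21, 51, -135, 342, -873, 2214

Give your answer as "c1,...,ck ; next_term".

  a_3 = -3·-4 + 0·-1 + 3·-2 = 6
  a_4 = -3·6 + 0·-4 + 3·-1 = -21
  a_5 = -3·-21 + 0·6 + 3·-4 = 51
  a_6 = -3·51 + 0·-21 + 3·6 = -135
  a_7 = -3·-135 + 0·51 + 3·-21 = 342
  a_8 = -3·342 + 0·-135 + 3·51 = -873
  a_9 = -3·-873 + 0·342 + 3·-135 = 2214
  a_10 = -3·2214 + 0·-873 + 3·342 = -5616

-3,0,3 ; -5616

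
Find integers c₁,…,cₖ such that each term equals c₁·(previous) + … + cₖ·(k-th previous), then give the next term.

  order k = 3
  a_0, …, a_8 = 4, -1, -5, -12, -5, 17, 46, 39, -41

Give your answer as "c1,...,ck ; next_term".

1,-1,-2 ; -172

  a_3 = 1·-5 + -1·-1 + -2·4 = -12
  a_4 = 1·-12 + -1·-5 + -2·-1 = -5
  a_5 = 1·-5 + -1·-12 + -2·-5 = 17
  a_6 = 1·17 + -1·-5 + -2·-12 = 46
  a_7 = 1·46 + -1·17 + -2·-5 = 39
  a_8 = 1·39 + -1·46 + -2·17 = -41
  a_9 = 1·-41 + -1·39 + -2·46 = -172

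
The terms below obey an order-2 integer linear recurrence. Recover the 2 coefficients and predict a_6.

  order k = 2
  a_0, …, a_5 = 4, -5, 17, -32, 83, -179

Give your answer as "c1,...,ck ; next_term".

-1,3 ; 428

  a_2 = -1·-5 + 3·4 = 17
  a_3 = -1·17 + 3·-5 = -32
  a_4 = -1·-32 + 3·17 = 83
  a_5 = -1·83 + 3·-32 = -179
  a_6 = -1·-179 + 3·83 = 428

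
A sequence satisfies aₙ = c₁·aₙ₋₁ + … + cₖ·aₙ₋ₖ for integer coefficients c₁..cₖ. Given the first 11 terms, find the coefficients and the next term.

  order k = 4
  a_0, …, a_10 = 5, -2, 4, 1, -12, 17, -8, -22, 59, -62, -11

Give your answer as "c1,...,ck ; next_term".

-1,-1,1,-1 ; 154

  a_4 = -1·1 + -1·4 + 1·-2 + -1·5 = -12
  a_5 = -1·-12 + -1·1 + 1·4 + -1·-2 = 17
  a_6 = -1·17 + -1·-12 + 1·1 + -1·4 = -8
  a_7 = -1·-8 + -1·17 + 1·-12 + -1·1 = -22
  a_8 = -1·-22 + -1·-8 + 1·17 + -1·-12 = 59
  a_9 = -1·59 + -1·-22 + 1·-8 + -1·17 = -62
  a_10 = -1·-62 + -1·59 + 1·-22 + -1·-8 = -11
  a_11 = -1·-11 + -1·-62 + 1·59 + -1·-22 = 154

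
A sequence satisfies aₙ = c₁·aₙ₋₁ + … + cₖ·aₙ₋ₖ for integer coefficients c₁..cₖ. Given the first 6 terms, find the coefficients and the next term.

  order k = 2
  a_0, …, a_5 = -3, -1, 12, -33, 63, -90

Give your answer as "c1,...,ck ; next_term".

  a_2 = -3·-1 + -3·-3 = 12
  a_3 = -3·12 + -3·-1 = -33
  a_4 = -3·-33 + -3·12 = 63
  a_5 = -3·63 + -3·-33 = -90
  a_6 = -3·-90 + -3·63 = 81

-3,-3 ; 81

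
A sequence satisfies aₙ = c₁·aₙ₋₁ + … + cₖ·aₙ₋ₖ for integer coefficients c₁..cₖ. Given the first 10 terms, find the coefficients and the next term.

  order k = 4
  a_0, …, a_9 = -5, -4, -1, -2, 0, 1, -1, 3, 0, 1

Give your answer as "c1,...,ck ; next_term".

0,1,1,-1 ; 4

  a_4 = 0·-2 + 1·-1 + 1·-4 + -1·-5 = 0
  a_5 = 0·0 + 1·-2 + 1·-1 + -1·-4 = 1
  a_6 = 0·1 + 1·0 + 1·-2 + -1·-1 = -1
  a_7 = 0·-1 + 1·1 + 1·0 + -1·-2 = 3
  a_8 = 0·3 + 1·-1 + 1·1 + -1·0 = 0
  a_9 = 0·0 + 1·3 + 1·-1 + -1·1 = 1
  a_10 = 0·1 + 1·0 + 1·3 + -1·-1 = 4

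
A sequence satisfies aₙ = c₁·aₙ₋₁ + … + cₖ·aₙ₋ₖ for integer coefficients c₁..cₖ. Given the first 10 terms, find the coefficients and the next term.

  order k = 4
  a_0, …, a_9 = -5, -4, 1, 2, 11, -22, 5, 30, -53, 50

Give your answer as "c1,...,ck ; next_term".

  a_4 = -2·2 + -3·1 + -2·-4 + -2·-5 = 11
  a_5 = -2·11 + -3·2 + -2·1 + -2·-4 = -22
  a_6 = -2·-22 + -3·11 + -2·2 + -2·1 = 5
  a_7 = -2·5 + -3·-22 + -2·11 + -2·2 = 30
  a_8 = -2·30 + -3·5 + -2·-22 + -2·11 = -53
  a_9 = -2·-53 + -3·30 + -2·5 + -2·-22 = 50
  a_10 = -2·50 + -3·-53 + -2·30 + -2·5 = -11

-2,-3,-2,-2 ; -11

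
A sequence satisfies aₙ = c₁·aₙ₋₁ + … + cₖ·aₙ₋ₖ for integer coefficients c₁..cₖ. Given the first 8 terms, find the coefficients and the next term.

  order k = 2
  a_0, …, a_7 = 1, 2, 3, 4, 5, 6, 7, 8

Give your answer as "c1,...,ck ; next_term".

  a_2 = 2·2 + -1·1 = 3
  a_3 = 2·3 + -1·2 = 4
  a_4 = 2·4 + -1·3 = 5
  a_5 = 2·5 + -1·4 = 6
  a_6 = 2·6 + -1·5 = 7
  a_7 = 2·7 + -1·6 = 8
  a_8 = 2·8 + -1·7 = 9

2,-1 ; 9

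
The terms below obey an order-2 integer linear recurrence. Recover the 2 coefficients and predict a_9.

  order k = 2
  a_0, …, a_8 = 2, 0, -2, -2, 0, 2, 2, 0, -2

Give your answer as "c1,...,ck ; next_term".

  a_2 = 1·0 + -1·2 = -2
  a_3 = 1·-2 + -1·0 = -2
  a_4 = 1·-2 + -1·-2 = 0
  a_5 = 1·0 + -1·-2 = 2
  a_6 = 1·2 + -1·0 = 2
  a_7 = 1·2 + -1·2 = 0
  a_8 = 1·0 + -1·2 = -2
  a_9 = 1·-2 + -1·0 = -2

1,-1 ; -2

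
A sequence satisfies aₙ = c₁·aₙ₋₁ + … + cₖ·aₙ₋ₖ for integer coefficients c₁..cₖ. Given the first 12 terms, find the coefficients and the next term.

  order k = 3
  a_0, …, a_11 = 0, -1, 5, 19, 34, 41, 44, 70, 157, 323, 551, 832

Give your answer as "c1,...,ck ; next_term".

  a_3 = 3·5 + -4·-1 + 3·0 = 19
  a_4 = 3·19 + -4·5 + 3·-1 = 34
  a_5 = 3·34 + -4·19 + 3·5 = 41
  a_6 = 3·41 + -4·34 + 3·19 = 44
  a_7 = 3·44 + -4·41 + 3·34 = 70
  a_8 = 3·70 + -4·44 + 3·41 = 157
  a_9 = 3·157 + -4·70 + 3·44 = 323
  a_10 = 3·323 + -4·157 + 3·70 = 551
  a_11 = 3·551 + -4·323 + 3·157 = 832
  a_12 = 3·832 + -4·551 + 3·323 = 1261

3,-4,3 ; 1261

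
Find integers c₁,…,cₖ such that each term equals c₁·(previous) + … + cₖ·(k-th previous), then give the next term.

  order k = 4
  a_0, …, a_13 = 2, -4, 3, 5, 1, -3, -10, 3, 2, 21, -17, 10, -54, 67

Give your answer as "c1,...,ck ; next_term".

-1,0,-2,-1 ; -70

  a_4 = -1·5 + 0·3 + -2·-4 + -1·2 = 1
  a_5 = -1·1 + 0·5 + -2·3 + -1·-4 = -3
  a_6 = -1·-3 + 0·1 + -2·5 + -1·3 = -10
  a_7 = -1·-10 + 0·-3 + -2·1 + -1·5 = 3
  a_8 = -1·3 + 0·-10 + -2·-3 + -1·1 = 2
  a_9 = -1·2 + 0·3 + -2·-10 + -1·-3 = 21
  a_10 = -1·21 + 0·2 + -2·3 + -1·-10 = -17
  a_11 = -1·-17 + 0·21 + -2·2 + -1·3 = 10
  a_12 = -1·10 + 0·-17 + -2·21 + -1·2 = -54
  a_13 = -1·-54 + 0·10 + -2·-17 + -1·21 = 67
  a_14 = -1·67 + 0·-54 + -2·10 + -1·-17 = -70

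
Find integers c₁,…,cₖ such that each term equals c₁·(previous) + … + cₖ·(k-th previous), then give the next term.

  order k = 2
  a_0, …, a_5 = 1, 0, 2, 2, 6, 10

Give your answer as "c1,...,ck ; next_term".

  a_2 = 1·0 + 2·1 = 2
  a_3 = 1·2 + 2·0 = 2
  a_4 = 1·2 + 2·2 = 6
  a_5 = 1·6 + 2·2 = 10
  a_6 = 1·10 + 2·6 = 22

1,2 ; 22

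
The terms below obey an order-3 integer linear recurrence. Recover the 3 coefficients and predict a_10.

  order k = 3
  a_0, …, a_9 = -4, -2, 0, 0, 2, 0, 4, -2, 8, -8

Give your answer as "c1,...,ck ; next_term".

0,2,-1 ; 18

  a_3 = 0·0 + 2·-2 + -1·-4 = 0
  a_4 = 0·0 + 2·0 + -1·-2 = 2
  a_5 = 0·2 + 2·0 + -1·0 = 0
  a_6 = 0·0 + 2·2 + -1·0 = 4
  a_7 = 0·4 + 2·0 + -1·2 = -2
  a_8 = 0·-2 + 2·4 + -1·0 = 8
  a_9 = 0·8 + 2·-2 + -1·4 = -8
  a_10 = 0·-8 + 2·8 + -1·-2 = 18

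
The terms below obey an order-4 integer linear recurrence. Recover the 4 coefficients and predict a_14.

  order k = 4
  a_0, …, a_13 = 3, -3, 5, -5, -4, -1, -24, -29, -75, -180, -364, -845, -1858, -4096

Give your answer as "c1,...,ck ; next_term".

  a_4 = 1·-5 + 2·5 + 2·-3 + -1·3 = -4
  a_5 = 1·-4 + 2·-5 + 2·5 + -1·-3 = -1
  a_6 = 1·-1 + 2·-4 + 2·-5 + -1·5 = -24
  a_7 = 1·-24 + 2·-1 + 2·-4 + -1·-5 = -29
  a_8 = 1·-29 + 2·-24 + 2·-1 + -1·-4 = -75
  a_9 = 1·-75 + 2·-29 + 2·-24 + -1·-1 = -180
  a_10 = 1·-180 + 2·-75 + 2·-29 + -1·-24 = -364
  a_11 = 1·-364 + 2·-180 + 2·-75 + -1·-29 = -845
  a_12 = 1·-845 + 2·-364 + 2·-180 + -1·-75 = -1858
  a_13 = 1·-1858 + 2·-845 + 2·-364 + -1·-180 = -4096
  a_14 = 1·-4096 + 2·-1858 + 2·-845 + -1·-364 = -9138

1,2,2,-1 ; -9138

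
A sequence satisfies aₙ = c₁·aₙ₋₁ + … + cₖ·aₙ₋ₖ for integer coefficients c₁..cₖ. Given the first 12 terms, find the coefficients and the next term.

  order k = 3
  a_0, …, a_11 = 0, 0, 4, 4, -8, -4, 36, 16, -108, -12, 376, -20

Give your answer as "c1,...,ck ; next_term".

1,-3,4 ; -1196

  a_3 = 1·4 + -3·0 + 4·0 = 4
  a_4 = 1·4 + -3·4 + 4·0 = -8
  a_5 = 1·-8 + -3·4 + 4·4 = -4
  a_6 = 1·-4 + -3·-8 + 4·4 = 36
  a_7 = 1·36 + -3·-4 + 4·-8 = 16
  a_8 = 1·16 + -3·36 + 4·-4 = -108
  a_9 = 1·-108 + -3·16 + 4·36 = -12
  a_10 = 1·-12 + -3·-108 + 4·16 = 376
  a_11 = 1·376 + -3·-12 + 4·-108 = -20
  a_12 = 1·-20 + -3·376 + 4·-12 = -1196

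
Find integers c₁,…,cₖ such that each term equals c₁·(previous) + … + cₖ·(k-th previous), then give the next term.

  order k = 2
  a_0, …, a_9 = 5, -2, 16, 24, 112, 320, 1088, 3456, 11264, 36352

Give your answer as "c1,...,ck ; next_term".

  a_2 = 2·-2 + 4·5 = 16
  a_3 = 2·16 + 4·-2 = 24
  a_4 = 2·24 + 4·16 = 112
  a_5 = 2·112 + 4·24 = 320
  a_6 = 2·320 + 4·112 = 1088
  a_7 = 2·1088 + 4·320 = 3456
  a_8 = 2·3456 + 4·1088 = 11264
  a_9 = 2·11264 + 4·3456 = 36352
  a_10 = 2·36352 + 4·11264 = 117760

2,4 ; 117760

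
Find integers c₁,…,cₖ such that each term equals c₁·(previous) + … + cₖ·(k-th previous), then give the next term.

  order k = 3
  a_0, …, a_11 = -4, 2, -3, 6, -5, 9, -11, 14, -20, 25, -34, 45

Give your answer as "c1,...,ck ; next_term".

0,1,-1 ; -59

  a_3 = 0·-3 + 1·2 + -1·-4 = 6
  a_4 = 0·6 + 1·-3 + -1·2 = -5
  a_5 = 0·-5 + 1·6 + -1·-3 = 9
  a_6 = 0·9 + 1·-5 + -1·6 = -11
  a_7 = 0·-11 + 1·9 + -1·-5 = 14
  a_8 = 0·14 + 1·-11 + -1·9 = -20
  a_9 = 0·-20 + 1·14 + -1·-11 = 25
  a_10 = 0·25 + 1·-20 + -1·14 = -34
  a_11 = 0·-34 + 1·25 + -1·-20 = 45
  a_12 = 0·45 + 1·-34 + -1·25 = -59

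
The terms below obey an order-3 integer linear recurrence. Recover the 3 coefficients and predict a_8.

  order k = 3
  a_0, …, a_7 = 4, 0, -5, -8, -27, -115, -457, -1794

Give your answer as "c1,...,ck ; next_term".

4,-1,3 ; -7064

  a_3 = 4·-5 + -1·0 + 3·4 = -8
  a_4 = 4·-8 + -1·-5 + 3·0 = -27
  a_5 = 4·-27 + -1·-8 + 3·-5 = -115
  a_6 = 4·-115 + -1·-27 + 3·-8 = -457
  a_7 = 4·-457 + -1·-115 + 3·-27 = -1794
  a_8 = 4·-1794 + -1·-457 + 3·-115 = -7064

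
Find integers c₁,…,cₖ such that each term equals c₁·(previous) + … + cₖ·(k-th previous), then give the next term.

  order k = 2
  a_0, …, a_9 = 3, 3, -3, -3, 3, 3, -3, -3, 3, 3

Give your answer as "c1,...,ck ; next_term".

0,-1 ; -3

  a_2 = 0·3 + -1·3 = -3
  a_3 = 0·-3 + -1·3 = -3
  a_4 = 0·-3 + -1·-3 = 3
  a_5 = 0·3 + -1·-3 = 3
  a_6 = 0·3 + -1·3 = -3
  a_7 = 0·-3 + -1·3 = -3
  a_8 = 0·-3 + -1·-3 = 3
  a_9 = 0·3 + -1·-3 = 3
  a_10 = 0·3 + -1·3 = -3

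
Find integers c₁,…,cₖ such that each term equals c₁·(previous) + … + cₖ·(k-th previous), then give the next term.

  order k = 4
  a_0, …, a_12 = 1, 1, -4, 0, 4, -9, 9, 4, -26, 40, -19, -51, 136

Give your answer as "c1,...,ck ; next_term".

  a_4 = -1·0 + -1·-4 + 1·1 + -1·1 = 4
  a_5 = -1·4 + -1·0 + 1·-4 + -1·1 = -9
  a_6 = -1·-9 + -1·4 + 1·0 + -1·-4 = 9
  a_7 = -1·9 + -1·-9 + 1·4 + -1·0 = 4
  a_8 = -1·4 + -1·9 + 1·-9 + -1·4 = -26
  a_9 = -1·-26 + -1·4 + 1·9 + -1·-9 = 40
  a_10 = -1·40 + -1·-26 + 1·4 + -1·9 = -19
  a_11 = -1·-19 + -1·40 + 1·-26 + -1·4 = -51
  a_12 = -1·-51 + -1·-19 + 1·40 + -1·-26 = 136
  a_13 = -1·136 + -1·-51 + 1·-19 + -1·40 = -144

-1,-1,1,-1 ; -144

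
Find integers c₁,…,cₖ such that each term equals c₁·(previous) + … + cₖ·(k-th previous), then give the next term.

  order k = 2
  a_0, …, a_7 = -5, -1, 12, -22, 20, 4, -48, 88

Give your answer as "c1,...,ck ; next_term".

-2,-2 ; -80

  a_2 = -2·-1 + -2·-5 = 12
  a_3 = -2·12 + -2·-1 = -22
  a_4 = -2·-22 + -2·12 = 20
  a_5 = -2·20 + -2·-22 = 4
  a_6 = -2·4 + -2·20 = -48
  a_7 = -2·-48 + -2·4 = 88
  a_8 = -2·88 + -2·-48 = -80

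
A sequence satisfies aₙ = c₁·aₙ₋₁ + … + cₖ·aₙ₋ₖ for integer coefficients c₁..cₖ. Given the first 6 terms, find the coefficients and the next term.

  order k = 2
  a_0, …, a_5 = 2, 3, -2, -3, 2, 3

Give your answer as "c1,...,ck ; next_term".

  a_2 = 0·3 + -1·2 = -2
  a_3 = 0·-2 + -1·3 = -3
  a_4 = 0·-3 + -1·-2 = 2
  a_5 = 0·2 + -1·-3 = 3
  a_6 = 0·3 + -1·2 = -2

0,-1 ; -2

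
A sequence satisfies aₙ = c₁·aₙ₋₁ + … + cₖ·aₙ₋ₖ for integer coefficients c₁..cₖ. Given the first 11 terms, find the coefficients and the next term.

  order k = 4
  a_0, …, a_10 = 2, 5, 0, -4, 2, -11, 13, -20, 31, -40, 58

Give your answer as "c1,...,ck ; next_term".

  a_4 = -1·-4 + 1·0 + 0·5 + -1·2 = 2
  a_5 = -1·2 + 1·-4 + 0·0 + -1·5 = -11
  a_6 = -1·-11 + 1·2 + 0·-4 + -1·0 = 13
  a_7 = -1·13 + 1·-11 + 0·2 + -1·-4 = -20
  a_8 = -1·-20 + 1·13 + 0·-11 + -1·2 = 31
  a_9 = -1·31 + 1·-20 + 0·13 + -1·-11 = -40
  a_10 = -1·-40 + 1·31 + 0·-20 + -1·13 = 58
  a_11 = -1·58 + 1·-40 + 0·31 + -1·-20 = -78

-1,1,0,-1 ; -78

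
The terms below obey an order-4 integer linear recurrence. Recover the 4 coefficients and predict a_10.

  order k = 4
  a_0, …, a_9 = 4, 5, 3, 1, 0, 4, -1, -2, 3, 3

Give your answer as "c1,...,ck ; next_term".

  a_4 = -1·1 + -1·3 + 0·5 + 1·4 = 0
  a_5 = -1·0 + -1·1 + 0·3 + 1·5 = 4
  a_6 = -1·4 + -1·0 + 0·1 + 1·3 = -1
  a_7 = -1·-1 + -1·4 + 0·0 + 1·1 = -2
  a_8 = -1·-2 + -1·-1 + 0·4 + 1·0 = 3
  a_9 = -1·3 + -1·-2 + 0·-1 + 1·4 = 3
  a_10 = -1·3 + -1·3 + 0·-2 + 1·-1 = -7

-1,-1,0,1 ; -7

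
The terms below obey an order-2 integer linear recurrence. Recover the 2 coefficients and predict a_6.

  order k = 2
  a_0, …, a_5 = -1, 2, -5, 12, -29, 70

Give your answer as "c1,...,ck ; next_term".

-2,1 ; -169

  a_2 = -2·2 + 1·-1 = -5
  a_3 = -2·-5 + 1·2 = 12
  a_4 = -2·12 + 1·-5 = -29
  a_5 = -2·-29 + 1·12 = 70
  a_6 = -2·70 + 1·-29 = -169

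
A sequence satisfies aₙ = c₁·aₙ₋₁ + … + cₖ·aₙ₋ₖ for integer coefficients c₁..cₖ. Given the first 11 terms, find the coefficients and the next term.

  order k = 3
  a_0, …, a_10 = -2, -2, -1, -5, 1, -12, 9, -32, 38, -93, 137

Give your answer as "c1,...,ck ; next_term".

  a_3 = -1·-1 + 2·-2 + 1·-2 = -5
  a_4 = -1·-5 + 2·-1 + 1·-2 = 1
  a_5 = -1·1 + 2·-5 + 1·-1 = -12
  a_6 = -1·-12 + 2·1 + 1·-5 = 9
  a_7 = -1·9 + 2·-12 + 1·1 = -32
  a_8 = -1·-32 + 2·9 + 1·-12 = 38
  a_9 = -1·38 + 2·-32 + 1·9 = -93
  a_10 = -1·-93 + 2·38 + 1·-32 = 137
  a_11 = -1·137 + 2·-93 + 1·38 = -285

-1,2,1 ; -285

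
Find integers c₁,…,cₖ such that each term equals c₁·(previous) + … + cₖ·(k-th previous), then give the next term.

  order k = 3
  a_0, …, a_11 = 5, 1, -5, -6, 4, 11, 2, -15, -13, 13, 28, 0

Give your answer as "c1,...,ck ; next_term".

0,-1,-1 ; -41

  a_3 = 0·-5 + -1·1 + -1·5 = -6
  a_4 = 0·-6 + -1·-5 + -1·1 = 4
  a_5 = 0·4 + -1·-6 + -1·-5 = 11
  a_6 = 0·11 + -1·4 + -1·-6 = 2
  a_7 = 0·2 + -1·11 + -1·4 = -15
  a_8 = 0·-15 + -1·2 + -1·11 = -13
  a_9 = 0·-13 + -1·-15 + -1·2 = 13
  a_10 = 0·13 + -1·-13 + -1·-15 = 28
  a_11 = 0·28 + -1·13 + -1·-13 = 0
  a_12 = 0·0 + -1·28 + -1·13 = -41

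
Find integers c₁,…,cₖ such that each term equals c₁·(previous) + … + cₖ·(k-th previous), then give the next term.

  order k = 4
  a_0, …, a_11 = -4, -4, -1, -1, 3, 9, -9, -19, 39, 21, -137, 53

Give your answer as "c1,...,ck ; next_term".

  a_4 = 0·-1 + -3·-1 + 2·-4 + -2·-4 = 3
  a_5 = 0·3 + -3·-1 + 2·-1 + -2·-4 = 9
  a_6 = 0·9 + -3·3 + 2·-1 + -2·-1 = -9
  a_7 = 0·-9 + -3·9 + 2·3 + -2·-1 = -19
  a_8 = 0·-19 + -3·-9 + 2·9 + -2·3 = 39
  a_9 = 0·39 + -3·-19 + 2·-9 + -2·9 = 21
  a_10 = 0·21 + -3·39 + 2·-19 + -2·-9 = -137
  a_11 = 0·-137 + -3·21 + 2·39 + -2·-19 = 53
  a_12 = 0·53 + -3·-137 + 2·21 + -2·39 = 375

0,-3,2,-2 ; 375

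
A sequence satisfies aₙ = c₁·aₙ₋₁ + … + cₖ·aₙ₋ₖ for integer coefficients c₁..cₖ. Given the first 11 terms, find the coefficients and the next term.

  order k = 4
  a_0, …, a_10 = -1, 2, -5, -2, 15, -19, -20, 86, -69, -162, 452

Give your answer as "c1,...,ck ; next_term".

-1,-2,2,1 ; -180

  a_4 = -1·-2 + -2·-5 + 2·2 + 1·-1 = 15
  a_5 = -1·15 + -2·-2 + 2·-5 + 1·2 = -19
  a_6 = -1·-19 + -2·15 + 2·-2 + 1·-5 = -20
  a_7 = -1·-20 + -2·-19 + 2·15 + 1·-2 = 86
  a_8 = -1·86 + -2·-20 + 2·-19 + 1·15 = -69
  a_9 = -1·-69 + -2·86 + 2·-20 + 1·-19 = -162
  a_10 = -1·-162 + -2·-69 + 2·86 + 1·-20 = 452
  a_11 = -1·452 + -2·-162 + 2·-69 + 1·86 = -180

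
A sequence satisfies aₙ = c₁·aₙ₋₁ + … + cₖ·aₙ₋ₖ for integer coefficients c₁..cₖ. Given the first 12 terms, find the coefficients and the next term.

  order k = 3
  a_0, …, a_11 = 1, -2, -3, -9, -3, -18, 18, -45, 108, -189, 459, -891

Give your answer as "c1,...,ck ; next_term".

  a_3 = 0·-3 + 3·-2 + -3·1 = -9
  a_4 = 0·-9 + 3·-3 + -3·-2 = -3
  a_5 = 0·-3 + 3·-9 + -3·-3 = -18
  a_6 = 0·-18 + 3·-3 + -3·-9 = 18
  a_7 = 0·18 + 3·-18 + -3·-3 = -45
  a_8 = 0·-45 + 3·18 + -3·-18 = 108
  a_9 = 0·108 + 3·-45 + -3·18 = -189
  a_10 = 0·-189 + 3·108 + -3·-45 = 459
  a_11 = 0·459 + 3·-189 + -3·108 = -891
  a_12 = 0·-891 + 3·459 + -3·-189 = 1944

0,3,-3 ; 1944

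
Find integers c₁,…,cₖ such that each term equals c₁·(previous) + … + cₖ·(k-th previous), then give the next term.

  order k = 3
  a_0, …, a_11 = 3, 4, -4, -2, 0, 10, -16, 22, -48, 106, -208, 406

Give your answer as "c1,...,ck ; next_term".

  a_3 = -2·-4 + -1·4 + -2·3 = -2
  a_4 = -2·-2 + -1·-4 + -2·4 = 0
  a_5 = -2·0 + -1·-2 + -2·-4 = 10
  a_6 = -2·10 + -1·0 + -2·-2 = -16
  a_7 = -2·-16 + -1·10 + -2·0 = 22
  a_8 = -2·22 + -1·-16 + -2·10 = -48
  a_9 = -2·-48 + -1·22 + -2·-16 = 106
  a_10 = -2·106 + -1·-48 + -2·22 = -208
  a_11 = -2·-208 + -1·106 + -2·-48 = 406
  a_12 = -2·406 + -1·-208 + -2·106 = -816

-2,-1,-2 ; -816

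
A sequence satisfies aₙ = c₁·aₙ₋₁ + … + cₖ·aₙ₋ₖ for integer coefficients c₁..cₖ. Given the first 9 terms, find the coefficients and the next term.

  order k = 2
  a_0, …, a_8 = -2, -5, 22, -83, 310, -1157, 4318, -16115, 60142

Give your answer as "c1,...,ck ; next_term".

  a_2 = -4·-5 + -1·-2 = 22
  a_3 = -4·22 + -1·-5 = -83
  a_4 = -4·-83 + -1·22 = 310
  a_5 = -4·310 + -1·-83 = -1157
  a_6 = -4·-1157 + -1·310 = 4318
  a_7 = -4·4318 + -1·-1157 = -16115
  a_8 = -4·-16115 + -1·4318 = 60142
  a_9 = -4·60142 + -1·-16115 = -224453

-4,-1 ; -224453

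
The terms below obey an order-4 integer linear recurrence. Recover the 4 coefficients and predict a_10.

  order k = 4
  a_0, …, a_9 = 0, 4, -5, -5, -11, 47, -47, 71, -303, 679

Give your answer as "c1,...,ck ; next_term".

  a_4 = -1·-5 + 0·-5 + -4·4 + 4·0 = -11
  a_5 = -1·-11 + 0·-5 + -4·-5 + 4·4 = 47
  a_6 = -1·47 + 0·-11 + -4·-5 + 4·-5 = -47
  a_7 = -1·-47 + 0·47 + -4·-11 + 4·-5 = 71
  a_8 = -1·71 + 0·-47 + -4·47 + 4·-11 = -303
  a_9 = -1·-303 + 0·71 + -4·-47 + 4·47 = 679
  a_10 = -1·679 + 0·-303 + -4·71 + 4·-47 = -1151

-1,0,-4,4 ; -1151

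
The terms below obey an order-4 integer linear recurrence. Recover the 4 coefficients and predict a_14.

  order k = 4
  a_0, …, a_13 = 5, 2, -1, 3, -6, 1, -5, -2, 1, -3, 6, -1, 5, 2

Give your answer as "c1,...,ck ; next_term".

0,1,0,-1 ; -1

  a_4 = 0·3 + 1·-1 + 0·2 + -1·5 = -6
  a_5 = 0·-6 + 1·3 + 0·-1 + -1·2 = 1
  a_6 = 0·1 + 1·-6 + 0·3 + -1·-1 = -5
  a_7 = 0·-5 + 1·1 + 0·-6 + -1·3 = -2
  a_8 = 0·-2 + 1·-5 + 0·1 + -1·-6 = 1
  a_9 = 0·1 + 1·-2 + 0·-5 + -1·1 = -3
  a_10 = 0·-3 + 1·1 + 0·-2 + -1·-5 = 6
  a_11 = 0·6 + 1·-3 + 0·1 + -1·-2 = -1
  a_12 = 0·-1 + 1·6 + 0·-3 + -1·1 = 5
  a_13 = 0·5 + 1·-1 + 0·6 + -1·-3 = 2
  a_14 = 0·2 + 1·5 + 0·-1 + -1·6 = -1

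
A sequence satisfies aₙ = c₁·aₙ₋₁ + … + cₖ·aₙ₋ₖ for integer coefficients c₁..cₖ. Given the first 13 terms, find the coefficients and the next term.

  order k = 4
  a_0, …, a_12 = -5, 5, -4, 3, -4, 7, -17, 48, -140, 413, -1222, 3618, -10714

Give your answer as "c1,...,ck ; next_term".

  a_4 = -3·3 + 0·-4 + 0·5 + -1·-5 = -4
  a_5 = -3·-4 + 0·3 + 0·-4 + -1·5 = 7
  a_6 = -3·7 + 0·-4 + 0·3 + -1·-4 = -17
  a_7 = -3·-17 + 0·7 + 0·-4 + -1·3 = 48
  a_8 = -3·48 + 0·-17 + 0·7 + -1·-4 = -140
  a_9 = -3·-140 + 0·48 + 0·-17 + -1·7 = 413
  a_10 = -3·413 + 0·-140 + 0·48 + -1·-17 = -1222
  a_11 = -3·-1222 + 0·413 + 0·-140 + -1·48 = 3618
  a_12 = -3·3618 + 0·-1222 + 0·413 + -1·-140 = -10714
  a_13 = -3·-10714 + 0·3618 + 0·-1222 + -1·413 = 31729

-3,0,0,-1 ; 31729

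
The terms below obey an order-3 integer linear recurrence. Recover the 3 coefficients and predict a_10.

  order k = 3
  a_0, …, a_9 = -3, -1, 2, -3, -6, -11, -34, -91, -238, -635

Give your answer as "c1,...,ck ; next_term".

2,1,2 ; -1690

  a_3 = 2·2 + 1·-1 + 2·-3 = -3
  a_4 = 2·-3 + 1·2 + 2·-1 = -6
  a_5 = 2·-6 + 1·-3 + 2·2 = -11
  a_6 = 2·-11 + 1·-6 + 2·-3 = -34
  a_7 = 2·-34 + 1·-11 + 2·-6 = -91
  a_8 = 2·-91 + 1·-34 + 2·-11 = -238
  a_9 = 2·-238 + 1·-91 + 2·-34 = -635
  a_10 = 2·-635 + 1·-238 + 2·-91 = -1690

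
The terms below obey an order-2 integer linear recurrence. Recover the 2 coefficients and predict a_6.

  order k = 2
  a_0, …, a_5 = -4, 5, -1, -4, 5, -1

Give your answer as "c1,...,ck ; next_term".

-1,-1 ; -4

  a_2 = -1·5 + -1·-4 = -1
  a_3 = -1·-1 + -1·5 = -4
  a_4 = -1·-4 + -1·-1 = 5
  a_5 = -1·5 + -1·-4 = -1
  a_6 = -1·-1 + -1·5 = -4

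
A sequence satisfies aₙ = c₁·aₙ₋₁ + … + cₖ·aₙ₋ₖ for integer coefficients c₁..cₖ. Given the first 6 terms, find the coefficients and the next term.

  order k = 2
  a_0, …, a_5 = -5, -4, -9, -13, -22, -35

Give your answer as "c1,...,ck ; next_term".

  a_2 = 1·-4 + 1·-5 = -9
  a_3 = 1·-9 + 1·-4 = -13
  a_4 = 1·-13 + 1·-9 = -22
  a_5 = 1·-22 + 1·-13 = -35
  a_6 = 1·-35 + 1·-22 = -57

1,1 ; -57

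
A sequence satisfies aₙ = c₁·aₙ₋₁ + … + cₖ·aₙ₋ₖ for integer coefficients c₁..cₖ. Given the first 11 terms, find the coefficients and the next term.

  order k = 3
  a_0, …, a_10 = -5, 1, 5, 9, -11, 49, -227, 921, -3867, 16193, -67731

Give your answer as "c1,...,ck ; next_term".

-3,4,-4 ; 283433

  a_3 = -3·5 + 4·1 + -4·-5 = 9
  a_4 = -3·9 + 4·5 + -4·1 = -11
  a_5 = -3·-11 + 4·9 + -4·5 = 49
  a_6 = -3·49 + 4·-11 + -4·9 = -227
  a_7 = -3·-227 + 4·49 + -4·-11 = 921
  a_8 = -3·921 + 4·-227 + -4·49 = -3867
  a_9 = -3·-3867 + 4·921 + -4·-227 = 16193
  a_10 = -3·16193 + 4·-3867 + -4·921 = -67731
  a_11 = -3·-67731 + 4·16193 + -4·-3867 = 283433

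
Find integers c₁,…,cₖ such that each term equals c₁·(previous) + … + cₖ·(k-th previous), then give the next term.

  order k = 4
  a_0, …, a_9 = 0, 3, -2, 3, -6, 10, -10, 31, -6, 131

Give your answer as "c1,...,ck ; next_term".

  a_4 = 2·3 + 3·-2 + -2·3 + 3·0 = -6
  a_5 = 2·-6 + 3·3 + -2·-2 + 3·3 = 10
  a_6 = 2·10 + 3·-6 + -2·3 + 3·-2 = -10
  a_7 = 2·-10 + 3·10 + -2·-6 + 3·3 = 31
  a_8 = 2·31 + 3·-10 + -2·10 + 3·-6 = -6
  a_9 = 2·-6 + 3·31 + -2·-10 + 3·10 = 131
  a_10 = 2·131 + 3·-6 + -2·31 + 3·-10 = 152

2,3,-2,3 ; 152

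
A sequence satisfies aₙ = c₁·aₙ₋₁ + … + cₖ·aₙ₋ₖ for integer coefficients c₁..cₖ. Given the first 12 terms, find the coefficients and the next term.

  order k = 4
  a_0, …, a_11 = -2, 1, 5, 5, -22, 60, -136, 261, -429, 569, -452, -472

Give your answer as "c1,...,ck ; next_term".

  a_4 = -3·5 + -2·5 + 1·1 + -1·-2 = -22
  a_5 = -3·-22 + -2·5 + 1·5 + -1·1 = 60
  a_6 = -3·60 + -2·-22 + 1·5 + -1·5 = -136
  a_7 = -3·-136 + -2·60 + 1·-22 + -1·5 = 261
  a_8 = -3·261 + -2·-136 + 1·60 + -1·-22 = -429
  a_9 = -3·-429 + -2·261 + 1·-136 + -1·60 = 569
  a_10 = -3·569 + -2·-429 + 1·261 + -1·-136 = -452
  a_11 = -3·-452 + -2·569 + 1·-429 + -1·261 = -472
  a_12 = -3·-472 + -2·-452 + 1·569 + -1·-429 = 3318

-3,-2,1,-1 ; 3318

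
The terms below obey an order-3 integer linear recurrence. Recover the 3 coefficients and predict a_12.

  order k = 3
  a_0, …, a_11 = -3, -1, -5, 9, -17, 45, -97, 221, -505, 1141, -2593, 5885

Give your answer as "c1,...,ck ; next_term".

  a_3 = -1·-5 + 2·-1 + -2·-3 = 9
  a_4 = -1·9 + 2·-5 + -2·-1 = -17
  a_5 = -1·-17 + 2·9 + -2·-5 = 45
  a_6 = -1·45 + 2·-17 + -2·9 = -97
  a_7 = -1·-97 + 2·45 + -2·-17 = 221
  a_8 = -1·221 + 2·-97 + -2·45 = -505
  a_9 = -1·-505 + 2·221 + -2·-97 = 1141
  a_10 = -1·1141 + 2·-505 + -2·221 = -2593
  a_11 = -1·-2593 + 2·1141 + -2·-505 = 5885
  a_12 = -1·5885 + 2·-2593 + -2·1141 = -13353

-1,2,-2 ; -13353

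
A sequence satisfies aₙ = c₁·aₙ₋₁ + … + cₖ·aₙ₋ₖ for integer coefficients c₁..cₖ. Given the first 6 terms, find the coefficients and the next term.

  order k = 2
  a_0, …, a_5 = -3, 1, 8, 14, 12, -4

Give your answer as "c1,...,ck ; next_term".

2,-2 ; -32

  a_2 = 2·1 + -2·-3 = 8
  a_3 = 2·8 + -2·1 = 14
  a_4 = 2·14 + -2·8 = 12
  a_5 = 2·12 + -2·14 = -4
  a_6 = 2·-4 + -2·12 = -32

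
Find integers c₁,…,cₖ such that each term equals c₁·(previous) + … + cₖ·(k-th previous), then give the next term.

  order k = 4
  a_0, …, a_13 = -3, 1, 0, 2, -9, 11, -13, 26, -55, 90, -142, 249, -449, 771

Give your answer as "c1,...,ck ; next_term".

  a_4 = -1·2 + 0·0 + -1·1 + 2·-3 = -9
  a_5 = -1·-9 + 0·2 + -1·0 + 2·1 = 11
  a_6 = -1·11 + 0·-9 + -1·2 + 2·0 = -13
  a_7 = -1·-13 + 0·11 + -1·-9 + 2·2 = 26
  a_8 = -1·26 + 0·-13 + -1·11 + 2·-9 = -55
  a_9 = -1·-55 + 0·26 + -1·-13 + 2·11 = 90
  a_10 = -1·90 + 0·-55 + -1·26 + 2·-13 = -142
  a_11 = -1·-142 + 0·90 + -1·-55 + 2·26 = 249
  a_12 = -1·249 + 0·-142 + -1·90 + 2·-55 = -449
  a_13 = -1·-449 + 0·249 + -1·-142 + 2·90 = 771
  a_14 = -1·771 + 0·-449 + -1·249 + 2·-142 = -1304

-1,0,-1,2 ; -1304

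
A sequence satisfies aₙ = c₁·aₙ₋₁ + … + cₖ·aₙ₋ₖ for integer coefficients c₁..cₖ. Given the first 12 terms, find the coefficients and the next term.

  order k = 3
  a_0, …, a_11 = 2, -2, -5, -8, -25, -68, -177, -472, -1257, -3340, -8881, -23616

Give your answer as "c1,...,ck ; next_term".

2,1,2 ; -62793

  a_3 = 2·-5 + 1·-2 + 2·2 = -8
  a_4 = 2·-8 + 1·-5 + 2·-2 = -25
  a_5 = 2·-25 + 1·-8 + 2·-5 = -68
  a_6 = 2·-68 + 1·-25 + 2·-8 = -177
  a_7 = 2·-177 + 1·-68 + 2·-25 = -472
  a_8 = 2·-472 + 1·-177 + 2·-68 = -1257
  a_9 = 2·-1257 + 1·-472 + 2·-177 = -3340
  a_10 = 2·-3340 + 1·-1257 + 2·-472 = -8881
  a_11 = 2·-8881 + 1·-3340 + 2·-1257 = -23616
  a_12 = 2·-23616 + 1·-8881 + 2·-3340 = -62793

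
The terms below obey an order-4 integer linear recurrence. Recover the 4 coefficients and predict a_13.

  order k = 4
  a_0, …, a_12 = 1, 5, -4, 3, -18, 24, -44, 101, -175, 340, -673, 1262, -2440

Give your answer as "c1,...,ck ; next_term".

-1,1,-2,-1 ; 4708

  a_4 = -1·3 + 1·-4 + -2·5 + -1·1 = -18
  a_5 = -1·-18 + 1·3 + -2·-4 + -1·5 = 24
  a_6 = -1·24 + 1·-18 + -2·3 + -1·-4 = -44
  a_7 = -1·-44 + 1·24 + -2·-18 + -1·3 = 101
  a_8 = -1·101 + 1·-44 + -2·24 + -1·-18 = -175
  a_9 = -1·-175 + 1·101 + -2·-44 + -1·24 = 340
  a_10 = -1·340 + 1·-175 + -2·101 + -1·-44 = -673
  a_11 = -1·-673 + 1·340 + -2·-175 + -1·101 = 1262
  a_12 = -1·1262 + 1·-673 + -2·340 + -1·-175 = -2440
  a_13 = -1·-2440 + 1·1262 + -2·-673 + -1·340 = 4708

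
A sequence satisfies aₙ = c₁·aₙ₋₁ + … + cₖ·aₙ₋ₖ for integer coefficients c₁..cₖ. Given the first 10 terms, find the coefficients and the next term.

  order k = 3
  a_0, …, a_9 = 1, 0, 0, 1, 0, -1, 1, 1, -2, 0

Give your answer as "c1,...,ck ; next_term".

0,-1,1 ; 3

  a_3 = 0·0 + -1·0 + 1·1 = 1
  a_4 = 0·1 + -1·0 + 1·0 = 0
  a_5 = 0·0 + -1·1 + 1·0 = -1
  a_6 = 0·-1 + -1·0 + 1·1 = 1
  a_7 = 0·1 + -1·-1 + 1·0 = 1
  a_8 = 0·1 + -1·1 + 1·-1 = -2
  a_9 = 0·-2 + -1·1 + 1·1 = 0
  a_10 = 0·0 + -1·-2 + 1·1 = 3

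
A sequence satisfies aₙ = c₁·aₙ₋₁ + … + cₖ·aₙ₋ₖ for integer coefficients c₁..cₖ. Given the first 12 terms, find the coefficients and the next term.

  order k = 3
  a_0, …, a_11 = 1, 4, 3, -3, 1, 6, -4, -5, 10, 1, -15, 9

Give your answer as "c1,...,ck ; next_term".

  a_3 = 0·3 + -1·4 + 1·1 = -3
  a_4 = 0·-3 + -1·3 + 1·4 = 1
  a_5 = 0·1 + -1·-3 + 1·3 = 6
  a_6 = 0·6 + -1·1 + 1·-3 = -4
  a_7 = 0·-4 + -1·6 + 1·1 = -5
  a_8 = 0·-5 + -1·-4 + 1·6 = 10
  a_9 = 0·10 + -1·-5 + 1·-4 = 1
  a_10 = 0·1 + -1·10 + 1·-5 = -15
  a_11 = 0·-15 + -1·1 + 1·10 = 9
  a_12 = 0·9 + -1·-15 + 1·1 = 16

0,-1,1 ; 16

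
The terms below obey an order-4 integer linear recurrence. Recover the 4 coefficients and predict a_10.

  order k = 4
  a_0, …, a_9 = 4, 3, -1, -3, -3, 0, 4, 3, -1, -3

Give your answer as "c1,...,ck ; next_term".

0,-1,0,-1 ; -3

  a_4 = 0·-3 + -1·-1 + 0·3 + -1·4 = -3
  a_5 = 0·-3 + -1·-3 + 0·-1 + -1·3 = 0
  a_6 = 0·0 + -1·-3 + 0·-3 + -1·-1 = 4
  a_7 = 0·4 + -1·0 + 0·-3 + -1·-3 = 3
  a_8 = 0·3 + -1·4 + 0·0 + -1·-3 = -1
  a_9 = 0·-1 + -1·3 + 0·4 + -1·0 = -3
  a_10 = 0·-3 + -1·-1 + 0·3 + -1·4 = -3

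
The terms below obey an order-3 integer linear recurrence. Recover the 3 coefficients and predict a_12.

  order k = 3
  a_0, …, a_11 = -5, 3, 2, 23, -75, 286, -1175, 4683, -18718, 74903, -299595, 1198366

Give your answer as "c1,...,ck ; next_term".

  a_3 = -3·2 + 3·3 + -4·-5 = 23
  a_4 = -3·23 + 3·2 + -4·3 = -75
  a_5 = -3·-75 + 3·23 + -4·2 = 286
  a_6 = -3·286 + 3·-75 + -4·23 = -1175
  a_7 = -3·-1175 + 3·286 + -4·-75 = 4683
  a_8 = -3·4683 + 3·-1175 + -4·286 = -18718
  a_9 = -3·-18718 + 3·4683 + -4·-1175 = 74903
  a_10 = -3·74903 + 3·-18718 + -4·4683 = -299595
  a_11 = -3·-299595 + 3·74903 + -4·-18718 = 1198366
  a_12 = -3·1198366 + 3·-299595 + -4·74903 = -4793495

-3,3,-4 ; -4793495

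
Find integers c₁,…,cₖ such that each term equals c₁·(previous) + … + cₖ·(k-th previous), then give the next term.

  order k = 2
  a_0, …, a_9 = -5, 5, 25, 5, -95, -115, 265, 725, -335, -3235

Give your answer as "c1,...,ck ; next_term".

1,-4 ; -1895

  a_2 = 1·5 + -4·-5 = 25
  a_3 = 1·25 + -4·5 = 5
  a_4 = 1·5 + -4·25 = -95
  a_5 = 1·-95 + -4·5 = -115
  a_6 = 1·-115 + -4·-95 = 265
  a_7 = 1·265 + -4·-115 = 725
  a_8 = 1·725 + -4·265 = -335
  a_9 = 1·-335 + -4·725 = -3235
  a_10 = 1·-3235 + -4·-335 = -1895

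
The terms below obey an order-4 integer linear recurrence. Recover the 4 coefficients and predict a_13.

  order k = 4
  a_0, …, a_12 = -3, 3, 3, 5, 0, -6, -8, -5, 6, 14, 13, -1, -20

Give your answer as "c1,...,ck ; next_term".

  a_4 = 0·5 + 0·3 + -1·3 + -1·-3 = 0
  a_5 = 0·0 + 0·5 + -1·3 + -1·3 = -6
  a_6 = 0·-6 + 0·0 + -1·5 + -1·3 = -8
  a_7 = 0·-8 + 0·-6 + -1·0 + -1·5 = -5
  a_8 = 0·-5 + 0·-8 + -1·-6 + -1·0 = 6
  a_9 = 0·6 + 0·-5 + -1·-8 + -1·-6 = 14
  a_10 = 0·14 + 0·6 + -1·-5 + -1·-8 = 13
  a_11 = 0·13 + 0·14 + -1·6 + -1·-5 = -1
  a_12 = 0·-1 + 0·13 + -1·14 + -1·6 = -20
  a_13 = 0·-20 + 0·-1 + -1·13 + -1·14 = -27

0,0,-1,-1 ; -27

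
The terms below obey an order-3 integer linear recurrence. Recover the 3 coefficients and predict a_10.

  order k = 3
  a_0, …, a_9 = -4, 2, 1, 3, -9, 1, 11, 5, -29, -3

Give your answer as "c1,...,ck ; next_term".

-1,-2,-2 ; 51

  a_3 = -1·1 + -2·2 + -2·-4 = 3
  a_4 = -1·3 + -2·1 + -2·2 = -9
  a_5 = -1·-9 + -2·3 + -2·1 = 1
  a_6 = -1·1 + -2·-9 + -2·3 = 11
  a_7 = -1·11 + -2·1 + -2·-9 = 5
  a_8 = -1·5 + -2·11 + -2·1 = -29
  a_9 = -1·-29 + -2·5 + -2·11 = -3
  a_10 = -1·-3 + -2·-29 + -2·5 = 51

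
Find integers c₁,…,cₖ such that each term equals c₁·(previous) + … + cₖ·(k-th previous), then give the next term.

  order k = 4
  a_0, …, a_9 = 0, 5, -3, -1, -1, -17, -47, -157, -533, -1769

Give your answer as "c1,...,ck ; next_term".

  a_4 = 3·-1 + 1·-3 + 1·5 + -2·0 = -1
  a_5 = 3·-1 + 1·-1 + 1·-3 + -2·5 = -17
  a_6 = 3·-17 + 1·-1 + 1·-1 + -2·-3 = -47
  a_7 = 3·-47 + 1·-17 + 1·-1 + -2·-1 = -157
  a_8 = 3·-157 + 1·-47 + 1·-17 + -2·-1 = -533
  a_9 = 3·-533 + 1·-157 + 1·-47 + -2·-17 = -1769
  a_10 = 3·-1769 + 1·-533 + 1·-157 + -2·-47 = -5903

3,1,1,-2 ; -5903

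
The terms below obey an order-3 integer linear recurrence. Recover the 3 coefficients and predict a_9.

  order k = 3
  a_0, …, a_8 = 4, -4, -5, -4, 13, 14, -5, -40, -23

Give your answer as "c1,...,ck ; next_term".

0,-1,-2 ; 50

  a_3 = 0·-5 + -1·-4 + -2·4 = -4
  a_4 = 0·-4 + -1·-5 + -2·-4 = 13
  a_5 = 0·13 + -1·-4 + -2·-5 = 14
  a_6 = 0·14 + -1·13 + -2·-4 = -5
  a_7 = 0·-5 + -1·14 + -2·13 = -40
  a_8 = 0·-40 + -1·-5 + -2·14 = -23
  a_9 = 0·-23 + -1·-40 + -2·-5 = 50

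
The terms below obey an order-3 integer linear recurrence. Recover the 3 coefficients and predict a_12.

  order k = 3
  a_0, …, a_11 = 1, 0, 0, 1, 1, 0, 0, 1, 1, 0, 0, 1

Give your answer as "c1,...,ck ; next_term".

  a_3 = 1·0 + -1·0 + 1·1 = 1
  a_4 = 1·1 + -1·0 + 1·0 = 1
  a_5 = 1·1 + -1·1 + 1·0 = 0
  a_6 = 1·0 + -1·1 + 1·1 = 0
  a_7 = 1·0 + -1·0 + 1·1 = 1
  a_8 = 1·1 + -1·0 + 1·0 = 1
  a_9 = 1·1 + -1·1 + 1·0 = 0
  a_10 = 1·0 + -1·1 + 1·1 = 0
  a_11 = 1·0 + -1·0 + 1·1 = 1
  a_12 = 1·1 + -1·0 + 1·0 = 1

1,-1,1 ; 1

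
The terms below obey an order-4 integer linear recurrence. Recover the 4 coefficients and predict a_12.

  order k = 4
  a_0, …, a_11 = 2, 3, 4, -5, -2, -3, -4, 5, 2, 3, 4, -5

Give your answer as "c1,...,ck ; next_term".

0,0,0,-1 ; -2

  a_4 = 0·-5 + 0·4 + 0·3 + -1·2 = -2
  a_5 = 0·-2 + 0·-5 + 0·4 + -1·3 = -3
  a_6 = 0·-3 + 0·-2 + 0·-5 + -1·4 = -4
  a_7 = 0·-4 + 0·-3 + 0·-2 + -1·-5 = 5
  a_8 = 0·5 + 0·-4 + 0·-3 + -1·-2 = 2
  a_9 = 0·2 + 0·5 + 0·-4 + -1·-3 = 3
  a_10 = 0·3 + 0·2 + 0·5 + -1·-4 = 4
  a_11 = 0·4 + 0·3 + 0·2 + -1·5 = -5
  a_12 = 0·-5 + 0·4 + 0·3 + -1·2 = -2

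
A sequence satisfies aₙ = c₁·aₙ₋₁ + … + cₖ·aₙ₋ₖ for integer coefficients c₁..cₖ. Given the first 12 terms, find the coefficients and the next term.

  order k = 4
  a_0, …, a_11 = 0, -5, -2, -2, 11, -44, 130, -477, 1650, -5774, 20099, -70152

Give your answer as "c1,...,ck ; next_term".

  a_4 = -2·-2 + 4·-2 + -3·-5 + 4·0 = 11
  a_5 = -2·11 + 4·-2 + -3·-2 + 4·-5 = -44
  a_6 = -2·-44 + 4·11 + -3·-2 + 4·-2 = 130
  a_7 = -2·130 + 4·-44 + -3·11 + 4·-2 = -477
  a_8 = -2·-477 + 4·130 + -3·-44 + 4·11 = 1650
  a_9 = -2·1650 + 4·-477 + -3·130 + 4·-44 = -5774
  a_10 = -2·-5774 + 4·1650 + -3·-477 + 4·130 = 20099
  a_11 = -2·20099 + 4·-5774 + -3·1650 + 4·-477 = -70152
  a_12 = -2·-70152 + 4·20099 + -3·-5774 + 4·1650 = 244622

-2,4,-3,4 ; 244622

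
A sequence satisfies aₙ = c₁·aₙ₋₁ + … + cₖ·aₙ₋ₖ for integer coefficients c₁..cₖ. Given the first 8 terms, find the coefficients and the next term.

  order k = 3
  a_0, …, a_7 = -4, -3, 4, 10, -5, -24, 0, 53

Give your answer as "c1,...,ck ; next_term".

  a_3 = 0·4 + -2·-3 + -1·-4 = 10
  a_4 = 0·10 + -2·4 + -1·-3 = -5
  a_5 = 0·-5 + -2·10 + -1·4 = -24
  a_6 = 0·-24 + -2·-5 + -1·10 = 0
  a_7 = 0·0 + -2·-24 + -1·-5 = 53
  a_8 = 0·53 + -2·0 + -1·-24 = 24

0,-2,-1 ; 24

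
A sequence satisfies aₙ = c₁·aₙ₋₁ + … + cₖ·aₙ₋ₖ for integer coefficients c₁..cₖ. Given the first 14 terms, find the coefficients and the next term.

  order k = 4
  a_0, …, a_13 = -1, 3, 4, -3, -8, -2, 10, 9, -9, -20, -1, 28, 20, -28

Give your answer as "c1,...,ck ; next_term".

  a_4 = 1·-3 + -1·4 + 0·3 + 1·-1 = -8
  a_5 = 1·-8 + -1·-3 + 0·4 + 1·3 = -2
  a_6 = 1·-2 + -1·-8 + 0·-3 + 1·4 = 10
  a_7 = 1·10 + -1·-2 + 0·-8 + 1·-3 = 9
  a_8 = 1·9 + -1·10 + 0·-2 + 1·-8 = -9
  a_9 = 1·-9 + -1·9 + 0·10 + 1·-2 = -20
  a_10 = 1·-20 + -1·-9 + 0·9 + 1·10 = -1
  a_11 = 1·-1 + -1·-20 + 0·-9 + 1·9 = 28
  a_12 = 1·28 + -1·-1 + 0·-20 + 1·-9 = 20
  a_13 = 1·20 + -1·28 + 0·-1 + 1·-20 = -28
  a_14 = 1·-28 + -1·20 + 0·28 + 1·-1 = -49

1,-1,0,1 ; -49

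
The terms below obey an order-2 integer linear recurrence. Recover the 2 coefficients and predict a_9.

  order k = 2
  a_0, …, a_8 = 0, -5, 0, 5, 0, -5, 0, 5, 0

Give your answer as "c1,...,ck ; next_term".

0,-1 ; -5

  a_2 = 0·-5 + -1·0 = 0
  a_3 = 0·0 + -1·-5 = 5
  a_4 = 0·5 + -1·0 = 0
  a_5 = 0·0 + -1·5 = -5
  a_6 = 0·-5 + -1·0 = 0
  a_7 = 0·0 + -1·-5 = 5
  a_8 = 0·5 + -1·0 = 0
  a_9 = 0·0 + -1·5 = -5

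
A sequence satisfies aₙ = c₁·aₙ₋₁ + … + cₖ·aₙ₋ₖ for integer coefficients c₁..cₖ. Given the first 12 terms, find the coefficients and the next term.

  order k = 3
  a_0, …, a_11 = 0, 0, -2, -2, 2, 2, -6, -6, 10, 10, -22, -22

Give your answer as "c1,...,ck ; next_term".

  a_3 = 1·-2 + -2·0 + 2·0 = -2
  a_4 = 1·-2 + -2·-2 + 2·0 = 2
  a_5 = 1·2 + -2·-2 + 2·-2 = 2
  a_6 = 1·2 + -2·2 + 2·-2 = -6
  a_7 = 1·-6 + -2·2 + 2·2 = -6
  a_8 = 1·-6 + -2·-6 + 2·2 = 10
  a_9 = 1·10 + -2·-6 + 2·-6 = 10
  a_10 = 1·10 + -2·10 + 2·-6 = -22
  a_11 = 1·-22 + -2·10 + 2·10 = -22
  a_12 = 1·-22 + -2·-22 + 2·10 = 42

1,-2,2 ; 42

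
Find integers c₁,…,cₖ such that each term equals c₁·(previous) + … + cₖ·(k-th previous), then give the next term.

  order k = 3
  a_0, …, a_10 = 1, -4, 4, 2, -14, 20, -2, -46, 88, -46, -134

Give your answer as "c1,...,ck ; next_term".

-1,-1,2 ; 356

  a_3 = -1·4 + -1·-4 + 2·1 = 2
  a_4 = -1·2 + -1·4 + 2·-4 = -14
  a_5 = -1·-14 + -1·2 + 2·4 = 20
  a_6 = -1·20 + -1·-14 + 2·2 = -2
  a_7 = -1·-2 + -1·20 + 2·-14 = -46
  a_8 = -1·-46 + -1·-2 + 2·20 = 88
  a_9 = -1·88 + -1·-46 + 2·-2 = -46
  a_10 = -1·-46 + -1·88 + 2·-46 = -134
  a_11 = -1·-134 + -1·-46 + 2·88 = 356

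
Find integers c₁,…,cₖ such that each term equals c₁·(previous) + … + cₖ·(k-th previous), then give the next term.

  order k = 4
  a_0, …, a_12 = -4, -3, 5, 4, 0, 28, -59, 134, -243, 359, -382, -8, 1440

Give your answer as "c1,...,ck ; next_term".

  a_4 = -2·4 + 1·5 + 3·-3 + -3·-4 = 0
  a_5 = -2·0 + 1·4 + 3·5 + -3·-3 = 28
  a_6 = -2·28 + 1·0 + 3·4 + -3·5 = -59
  a_7 = -2·-59 + 1·28 + 3·0 + -3·4 = 134
  a_8 = -2·134 + 1·-59 + 3·28 + -3·0 = -243
  a_9 = -2·-243 + 1·134 + 3·-59 + -3·28 = 359
  a_10 = -2·359 + 1·-243 + 3·134 + -3·-59 = -382
  a_11 = -2·-382 + 1·359 + 3·-243 + -3·134 = -8
  a_12 = -2·-8 + 1·-382 + 3·359 + -3·-243 = 1440
  a_13 = -2·1440 + 1·-8 + 3·-382 + -3·359 = -5111

-2,1,3,-3 ; -5111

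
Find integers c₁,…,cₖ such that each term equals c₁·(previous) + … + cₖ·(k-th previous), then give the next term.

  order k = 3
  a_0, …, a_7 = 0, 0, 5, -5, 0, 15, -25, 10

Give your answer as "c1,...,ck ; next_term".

-1,-1,2 ; 45

  a_3 = -1·5 + -1·0 + 2·0 = -5
  a_4 = -1·-5 + -1·5 + 2·0 = 0
  a_5 = -1·0 + -1·-5 + 2·5 = 15
  a_6 = -1·15 + -1·0 + 2·-5 = -25
  a_7 = -1·-25 + -1·15 + 2·0 = 10
  a_8 = -1·10 + -1·-25 + 2·15 = 45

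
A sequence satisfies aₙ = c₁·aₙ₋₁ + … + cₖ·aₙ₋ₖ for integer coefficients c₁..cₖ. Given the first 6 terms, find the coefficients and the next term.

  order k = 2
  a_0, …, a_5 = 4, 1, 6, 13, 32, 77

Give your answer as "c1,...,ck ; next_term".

  a_2 = 2·1 + 1·4 = 6
  a_3 = 2·6 + 1·1 = 13
  a_4 = 2·13 + 1·6 = 32
  a_5 = 2·32 + 1·13 = 77
  a_6 = 2·77 + 1·32 = 186

2,1 ; 186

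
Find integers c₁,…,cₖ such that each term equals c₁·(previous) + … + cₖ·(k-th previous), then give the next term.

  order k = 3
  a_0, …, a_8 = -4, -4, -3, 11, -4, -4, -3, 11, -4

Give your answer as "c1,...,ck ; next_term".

-1,-1,-1 ; -4

  a_3 = -1·-3 + -1·-4 + -1·-4 = 11
  a_4 = -1·11 + -1·-3 + -1·-4 = -4
  a_5 = -1·-4 + -1·11 + -1·-3 = -4
  a_6 = -1·-4 + -1·-4 + -1·11 = -3
  a_7 = -1·-3 + -1·-4 + -1·-4 = 11
  a_8 = -1·11 + -1·-3 + -1·-4 = -4
  a_9 = -1·-4 + -1·11 + -1·-3 = -4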